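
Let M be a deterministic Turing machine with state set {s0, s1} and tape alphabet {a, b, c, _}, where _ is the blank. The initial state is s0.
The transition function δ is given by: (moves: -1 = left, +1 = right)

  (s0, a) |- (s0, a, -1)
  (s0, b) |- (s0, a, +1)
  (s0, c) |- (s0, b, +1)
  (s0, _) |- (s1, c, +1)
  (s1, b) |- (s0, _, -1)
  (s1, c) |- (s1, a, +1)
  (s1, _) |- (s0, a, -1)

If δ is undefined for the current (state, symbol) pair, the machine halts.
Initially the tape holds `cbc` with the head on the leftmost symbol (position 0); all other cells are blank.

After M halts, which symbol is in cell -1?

state=s0 head=0 tape=_[c]bc__   (s0,c)→(s0,b,+1)
state=s0 head=1 tape=_b[b]c__   (s0,b)→(s0,a,+1)
state=s0 head=2 tape=_ba[c]__   (s0,c)→(s0,b,+1)
state=s0 head=3 tape=_bab[_]_   (s0,_)→(s1,c,+1)
state=s1 head=4 tape=_babc[_]   (s1,_)→(s0,a,-1)
state=s0 head=3 tape=_bab[c]a   (s0,c)→(s0,b,+1)
state=s0 head=4 tape=_babb[a]   (s0,a)→(s0,a,-1)
state=s0 head=3 tape=_bab[b]a   (s0,b)→(s0,a,+1)
state=s0 head=4 tape=_baba[a]   (s0,a)→(s0,a,-1)
state=s0 head=3 tape=_bab[a]a   (s0,a)→(s0,a,-1)
state=s0 head=2 tape=_ba[b]aa   (s0,b)→(s0,a,+1)
state=s0 head=3 tape=_baa[a]a   (s0,a)→(s0,a,-1)
state=s0 head=2 tape=_ba[a]aa   (s0,a)→(s0,a,-1)
state=s0 head=1 tape=_b[a]aaa   (s0,a)→(s0,a,-1)
state=s0 head=0 tape=_[b]aaaa   (s0,b)→(s0,a,+1)
state=s0 head=1 tape=_a[a]aaa   (s0,a)→(s0,a,-1)
state=s0 head=0 tape=_[a]aaaa   (s0,a)→(s0,a,-1)
state=s0 head=-1 tape=[_]aaaaa   (s0,_)→(s1,c,+1)
state=s1 head=0 tape=c[a]aaaa
Cell -1 holds c when M halts.

c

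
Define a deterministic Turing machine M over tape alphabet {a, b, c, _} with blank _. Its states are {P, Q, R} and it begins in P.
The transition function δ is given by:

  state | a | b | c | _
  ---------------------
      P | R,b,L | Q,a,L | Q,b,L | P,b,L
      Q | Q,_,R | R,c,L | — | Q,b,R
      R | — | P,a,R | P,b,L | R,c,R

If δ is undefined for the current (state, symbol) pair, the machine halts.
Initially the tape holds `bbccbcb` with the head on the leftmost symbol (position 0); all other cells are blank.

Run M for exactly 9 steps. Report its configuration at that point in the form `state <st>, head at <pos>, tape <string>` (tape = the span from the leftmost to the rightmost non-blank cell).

P | __[b]bccbcb   read b → write a, move L, go to Q
Q | _[_]abccbcb   read _ → write b, move R, go to Q
Q | _b[a]bccbcb   read a → write _, move R, go to Q
Q | _b_[b]ccbcb   read b → write c, move L, go to R
R | _b[_]cccbcb   read _ → write c, move R, go to R
R | _bc[c]ccbcb   read c → write b, move L, go to P
P | _b[c]bccbcb   read c → write b, move L, go to Q
Q | _[b]bbccbcb   read b → write c, move L, go to R
R | [_]cbbccbcb   read _ → write c, move R, go to R
R | c[c]bbccbcb
After 9 steps: state R, head at -1, tape ccbbccbcb.

state R, head at -1, tape ccbbccbcb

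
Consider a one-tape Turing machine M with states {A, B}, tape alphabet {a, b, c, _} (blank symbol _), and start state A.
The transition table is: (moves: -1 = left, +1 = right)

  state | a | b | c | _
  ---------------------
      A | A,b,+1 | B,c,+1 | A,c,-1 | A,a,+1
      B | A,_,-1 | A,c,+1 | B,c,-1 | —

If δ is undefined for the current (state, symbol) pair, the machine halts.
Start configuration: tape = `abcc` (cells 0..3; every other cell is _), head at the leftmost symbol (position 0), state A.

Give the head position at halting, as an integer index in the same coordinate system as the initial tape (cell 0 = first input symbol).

state=A head=0 tape=__[a]bcc   (A,a)→(A,b,+1)
state=A head=1 tape=__b[b]cc   (A,b)→(B,c,+1)
state=B head=2 tape=__bc[c]c   (B,c)→(B,c,-1)
state=B head=1 tape=__b[c]cc   (B,c)→(B,c,-1)
state=B head=0 tape=__[b]ccc   (B,b)→(A,c,+1)
state=A head=1 tape=__c[c]cc   (A,c)→(A,c,-1)
state=A head=0 tape=__[c]ccc   (A,c)→(A,c,-1)
state=A head=-1 tape=_[_]cccc   (A,_)→(A,a,+1)
state=A head=0 tape=_a[c]ccc   (A,c)→(A,c,-1)
state=A head=-1 tape=_[a]cccc   (A,a)→(A,b,+1)
state=A head=0 tape=_b[c]ccc   (A,c)→(A,c,-1)
state=A head=-1 tape=_[b]cccc   (A,b)→(B,c,+1)
state=B head=0 tape=_c[c]ccc   (B,c)→(B,c,-1)
state=B head=-1 tape=_[c]cccc   (B,c)→(B,c,-1)
state=B head=-2 tape=[_]ccccc
At halt the head is at cell -2.

-2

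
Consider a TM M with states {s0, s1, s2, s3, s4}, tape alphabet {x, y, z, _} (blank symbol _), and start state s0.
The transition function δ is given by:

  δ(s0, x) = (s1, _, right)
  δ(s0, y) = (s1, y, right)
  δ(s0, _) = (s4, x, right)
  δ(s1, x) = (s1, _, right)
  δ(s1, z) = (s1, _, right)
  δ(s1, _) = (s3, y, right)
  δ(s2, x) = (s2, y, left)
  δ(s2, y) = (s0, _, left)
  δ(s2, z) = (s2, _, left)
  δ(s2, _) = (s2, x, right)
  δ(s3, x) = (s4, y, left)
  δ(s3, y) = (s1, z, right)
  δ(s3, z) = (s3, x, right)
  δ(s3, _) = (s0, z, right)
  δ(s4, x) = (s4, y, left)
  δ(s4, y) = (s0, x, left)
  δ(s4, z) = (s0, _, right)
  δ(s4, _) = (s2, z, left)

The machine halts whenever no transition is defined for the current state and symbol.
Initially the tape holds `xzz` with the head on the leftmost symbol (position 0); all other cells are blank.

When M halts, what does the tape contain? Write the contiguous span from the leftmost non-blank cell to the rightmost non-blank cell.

state=s0 head=0 tape=[x]zz________   (s0,x)→(s1,_,right)
state=s1 head=1 tape=_[z]z________   (s1,z)→(s1,_,right)
state=s1 head=2 tape=__[z]________   (s1,z)→(s1,_,right)
state=s1 head=3 tape=___[_]_______   (s1,_)→(s3,y,right)
state=s3 head=4 tape=___y[_]______   (s3,_)→(s0,z,right)
state=s0 head=5 tape=___yz[_]_____   (s0,_)→(s4,x,right)
state=s4 head=6 tape=___yzx[_]____   (s4,_)→(s2,z,left)
state=s2 head=5 tape=___yz[x]z____   (s2,x)→(s2,y,left)
state=s2 head=4 tape=___y[z]yz____   (s2,z)→(s2,_,left)
state=s2 head=3 tape=___[y]_yz____   (s2,y)→(s0,_,left)
state=s0 head=2 tape=__[_]__yz____   (s0,_)→(s4,x,right)
state=s4 head=3 tape=__x[_]_yz____   (s4,_)→(s2,z,left)
state=s2 head=2 tape=__[x]z_yz____   (s2,x)→(s2,y,left)
state=s2 head=1 tape=_[_]yz_yz____   (s2,_)→(s2,x,right)
state=s2 head=2 tape=_x[y]z_yz____   (s2,y)→(s0,_,left)
state=s0 head=1 tape=_[x]_z_yz____   (s0,x)→(s1,_,right)
state=s1 head=2 tape=__[_]z_yz____   (s1,_)→(s3,y,right)
state=s3 head=3 tape=__y[z]_yz____   (s3,z)→(s3,x,right)
state=s3 head=4 tape=__yx[_]yz____   (s3,_)→(s0,z,right)
state=s0 head=5 tape=__yxz[y]z____   (s0,y)→(s1,y,right)
state=s1 head=6 tape=__yxzy[z]____   (s1,z)→(s1,_,right)
state=s1 head=7 tape=__yxzy_[_]___   (s1,_)→(s3,y,right)
state=s3 head=8 tape=__yxzy_y[_]__   (s3,_)→(s0,z,right)
state=s0 head=9 tape=__yxzy_yz[_]_   (s0,_)→(s4,x,right)
state=s4 head=10 tape=__yxzy_yzx[_]   (s4,_)→(s2,z,left)
state=s2 head=9 tape=__yxzy_yz[x]z   (s2,x)→(s2,y,left)
state=s2 head=8 tape=__yxzy_y[z]yz   (s2,z)→(s2,_,left)
state=s2 head=7 tape=__yxzy_[y]_yz   (s2,y)→(s0,_,left)
state=s0 head=6 tape=__yxzy[_]__yz   (s0,_)→(s4,x,right)
state=s4 head=7 tape=__yxzyx[_]_yz   (s4,_)→(s2,z,left)
state=s2 head=6 tape=__yxzy[x]z_yz   (s2,x)→(s2,y,left)
state=s2 head=5 tape=__yxz[y]yz_yz   (s2,y)→(s0,_,left)
state=s0 head=4 tape=__yx[z]_yz_yz
The non-blank tape span at halt is yxz_yz_yz.

yxz_yz_yz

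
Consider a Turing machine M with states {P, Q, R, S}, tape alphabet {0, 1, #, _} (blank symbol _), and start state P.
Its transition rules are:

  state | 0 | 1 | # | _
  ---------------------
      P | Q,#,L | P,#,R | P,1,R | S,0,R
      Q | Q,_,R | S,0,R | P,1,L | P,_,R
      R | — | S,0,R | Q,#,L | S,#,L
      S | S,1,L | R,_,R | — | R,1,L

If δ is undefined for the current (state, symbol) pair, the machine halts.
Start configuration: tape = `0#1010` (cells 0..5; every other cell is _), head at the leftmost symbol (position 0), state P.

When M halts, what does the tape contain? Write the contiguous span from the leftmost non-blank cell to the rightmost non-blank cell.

state=P head=0 tape=_[0]#1010__   (P,0)→(Q,#,L)
state=Q head=-1 tape=[_]##1010__   (Q,_)→(P,_,R)
state=P head=0 tape=_[#]#1010__   (P,#)→(P,1,R)
state=P head=1 tape=_1[#]1010__   (P,#)→(P,1,R)
state=P head=2 tape=_11[1]010__   (P,1)→(P,#,R)
state=P head=3 tape=_11#[0]10__   (P,0)→(Q,#,L)
state=Q head=2 tape=_11[#]#10__   (Q,#)→(P,1,L)
state=P head=1 tape=_1[1]1#10__   (P,1)→(P,#,R)
state=P head=2 tape=_1#[1]#10__   (P,1)→(P,#,R)
state=P head=3 tape=_1##[#]10__   (P,#)→(P,1,R)
state=P head=4 tape=_1##1[1]0__   (P,1)→(P,#,R)
state=P head=5 tape=_1##1#[0]__   (P,0)→(Q,#,L)
state=Q head=4 tape=_1##1[#]#__   (Q,#)→(P,1,L)
state=P head=3 tape=_1##[1]1#__   (P,1)→(P,#,R)
state=P head=4 tape=_1###[1]#__   (P,1)→(P,#,R)
state=P head=5 tape=_1####[#]__   (P,#)→(P,1,R)
state=P head=6 tape=_1####1[_]_   (P,_)→(S,0,R)
state=S head=7 tape=_1####10[_]   (S,_)→(R,1,L)
state=R head=6 tape=_1####1[0]1
The non-blank tape span at halt is 1####101.

1####101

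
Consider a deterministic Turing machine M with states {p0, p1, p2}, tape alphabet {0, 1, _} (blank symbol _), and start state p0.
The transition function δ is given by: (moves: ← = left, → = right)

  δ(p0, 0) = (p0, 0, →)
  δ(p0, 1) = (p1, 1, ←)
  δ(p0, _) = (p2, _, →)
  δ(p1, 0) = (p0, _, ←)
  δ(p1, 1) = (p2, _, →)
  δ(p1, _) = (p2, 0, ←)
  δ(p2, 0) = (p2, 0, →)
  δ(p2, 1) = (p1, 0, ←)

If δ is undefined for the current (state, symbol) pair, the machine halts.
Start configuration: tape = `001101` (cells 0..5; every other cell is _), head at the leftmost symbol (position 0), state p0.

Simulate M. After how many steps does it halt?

state=p0 head=0 tape=[0]01101_   (p0,0)→(p0,0,→)
state=p0 head=1 tape=0[0]1101_   (p0,0)→(p0,0,→)
state=p0 head=2 tape=00[1]101_   (p0,1)→(p1,1,←)
state=p1 head=1 tape=0[0]1101_   (p1,0)→(p0,_,←)
state=p0 head=0 tape=[0]_1101_   (p0,0)→(p0,0,→)
state=p0 head=1 tape=0[_]1101_   (p0,_)→(p2,_,→)
state=p2 head=2 tape=0_[1]101_   (p2,1)→(p1,0,←)
state=p1 head=1 tape=0[_]0101_   (p1,_)→(p2,0,←)
state=p2 head=0 tape=[0]00101_   (p2,0)→(p2,0,→)
state=p2 head=1 tape=0[0]0101_   (p2,0)→(p2,0,→)
state=p2 head=2 tape=00[0]101_   (p2,0)→(p2,0,→)
state=p2 head=3 tape=000[1]01_   (p2,1)→(p1,0,←)
state=p1 head=2 tape=00[0]001_   (p1,0)→(p0,_,←)
state=p0 head=1 tape=0[0]_001_   (p0,0)→(p0,0,→)
state=p0 head=2 tape=00[_]001_   (p0,_)→(p2,_,→)
state=p2 head=3 tape=00_[0]01_   (p2,0)→(p2,0,→)
state=p2 head=4 tape=00_0[0]1_   (p2,0)→(p2,0,→)
state=p2 head=5 tape=00_00[1]_   (p2,1)→(p1,0,←)
state=p1 head=4 tape=00_0[0]0_   (p1,0)→(p0,_,←)
state=p0 head=3 tape=00_[0]_0_   (p0,0)→(p0,0,→)
state=p0 head=4 tape=00_0[_]0_   (p0,_)→(p2,_,→)
state=p2 head=5 tape=00_0_[0]_   (p2,0)→(p2,0,→)
state=p2 head=6 tape=00_0_0[_]
M halts after 22 transitions.

22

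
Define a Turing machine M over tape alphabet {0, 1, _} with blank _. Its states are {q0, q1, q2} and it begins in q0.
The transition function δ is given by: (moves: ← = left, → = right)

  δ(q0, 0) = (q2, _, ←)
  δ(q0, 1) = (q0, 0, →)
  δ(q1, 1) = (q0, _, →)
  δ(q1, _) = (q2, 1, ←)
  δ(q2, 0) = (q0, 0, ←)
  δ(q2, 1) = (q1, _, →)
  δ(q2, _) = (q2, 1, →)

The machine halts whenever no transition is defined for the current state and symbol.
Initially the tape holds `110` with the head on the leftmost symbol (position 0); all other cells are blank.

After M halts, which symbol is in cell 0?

q0 | __[1]10   read 1 → write 0, move →, go to q0
q0 | __0[1]0   read 1 → write 0, move →, go to q0
q0 | __00[0]   read 0 → write _, move ←, go to q2
q2 | __0[0]_   read 0 → write 0, move ←, go to q0
q0 | __[0]0_   read 0 → write _, move ←, go to q2
q2 | _[_]_0_   read _ → write 1, move →, go to q2
q2 | _1[_]0_   read _ → write 1, move →, go to q2
q2 | _11[0]_   read 0 → write 0, move ←, go to q0
q0 | _1[1]0_   read 1 → write 0, move →, go to q0
q0 | _10[0]_   read 0 → write _, move ←, go to q2
q2 | _1[0]__   read 0 → write 0, move ←, go to q0
q0 | _[1]0__   read 1 → write 0, move →, go to q0
q0 | _0[0]__   read 0 → write _, move ←, go to q2
q2 | _[0]___   read 0 → write 0, move ←, go to q0
q0 | [_]0___
Cell 0 holds _ when M halts.

_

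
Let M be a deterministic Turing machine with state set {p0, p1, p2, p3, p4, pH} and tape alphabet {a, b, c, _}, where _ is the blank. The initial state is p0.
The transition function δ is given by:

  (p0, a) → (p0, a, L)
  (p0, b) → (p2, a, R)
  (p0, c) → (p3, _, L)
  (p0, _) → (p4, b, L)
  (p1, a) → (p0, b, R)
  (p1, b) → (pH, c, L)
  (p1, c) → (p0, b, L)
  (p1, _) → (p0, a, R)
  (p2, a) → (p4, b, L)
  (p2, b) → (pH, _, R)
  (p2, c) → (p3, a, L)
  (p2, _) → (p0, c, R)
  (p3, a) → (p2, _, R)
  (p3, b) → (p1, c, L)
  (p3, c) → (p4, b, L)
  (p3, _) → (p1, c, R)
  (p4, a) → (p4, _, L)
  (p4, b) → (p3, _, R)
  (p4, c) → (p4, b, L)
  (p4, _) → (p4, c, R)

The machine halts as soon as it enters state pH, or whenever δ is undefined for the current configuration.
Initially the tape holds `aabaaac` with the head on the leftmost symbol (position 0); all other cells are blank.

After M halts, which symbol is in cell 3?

c

p0 | __[a]abaaac   read a → write a, move L, go to p0
p0 | _[_]aabaaac   read _ → write b, move L, go to p4
p4 | [_]baabaaac   read _ → write c, move R, go to p4
p4 | c[b]aabaaac   read b → write _, move R, go to p3
p3 | c_[a]abaaac   read a → write _, move R, go to p2
p2 | c__[a]baaac   read a → write b, move L, go to p4
p4 | c_[_]bbaaac   read _ → write c, move R, go to p4
p4 | c_c[b]baaac   read b → write _, move R, go to p3
p3 | c_c_[b]aaac   read b → write c, move L, go to p1
p1 | c_c[_]caaac   read _ → write a, move R, go to p0
p0 | c_ca[c]aaac   read c → write _, move L, go to p3
p3 | c_c[a]_aaac   read a → write _, move R, go to p2
p2 | c_c_[_]aaac   read _ → write c, move R, go to p0
p0 | c_c_c[a]aac   read a → write a, move L, go to p0
p0 | c_c_[c]aaac   read c → write _, move L, go to p3
p3 | c_c[_]_aaac   read _ → write c, move R, go to p1
p1 | c_cc[_]aaac   read _ → write a, move R, go to p0
p0 | c_cca[a]aac   read a → write a, move L, go to p0
p0 | c_cc[a]aaac   read a → write a, move L, go to p0
p0 | c_c[c]aaaac   read c → write _, move L, go to p3
p3 | c_[c]_aaaac   read c → write b, move L, go to p4
p4 | c[_]b_aaaac   read _ → write c, move R, go to p4
p4 | cc[b]_aaaac   read b → write _, move R, go to p3
p3 | cc_[_]aaaac   read _ → write c, move R, go to p1
p1 | cc_c[a]aaac   read a → write b, move R, go to p0
p0 | cc_cb[a]aac   read a → write a, move L, go to p0
p0 | cc_c[b]aaac   read b → write a, move R, go to p2
p2 | cc_ca[a]aac   read a → write b, move L, go to p4
p4 | cc_c[a]baac   read a → write _, move L, go to p4
p4 | cc_[c]_baac   read c → write b, move L, go to p4
p4 | cc[_]b_baac   read _ → write c, move R, go to p4
p4 | ccc[b]_baac   read b → write _, move R, go to p3
p3 | ccc_[_]baac   read _ → write c, move R, go to p1
p1 | ccc_c[b]aac   read b → write c, move L, go to pH
pH | ccc_[c]caac
Cell 3 holds c when M halts.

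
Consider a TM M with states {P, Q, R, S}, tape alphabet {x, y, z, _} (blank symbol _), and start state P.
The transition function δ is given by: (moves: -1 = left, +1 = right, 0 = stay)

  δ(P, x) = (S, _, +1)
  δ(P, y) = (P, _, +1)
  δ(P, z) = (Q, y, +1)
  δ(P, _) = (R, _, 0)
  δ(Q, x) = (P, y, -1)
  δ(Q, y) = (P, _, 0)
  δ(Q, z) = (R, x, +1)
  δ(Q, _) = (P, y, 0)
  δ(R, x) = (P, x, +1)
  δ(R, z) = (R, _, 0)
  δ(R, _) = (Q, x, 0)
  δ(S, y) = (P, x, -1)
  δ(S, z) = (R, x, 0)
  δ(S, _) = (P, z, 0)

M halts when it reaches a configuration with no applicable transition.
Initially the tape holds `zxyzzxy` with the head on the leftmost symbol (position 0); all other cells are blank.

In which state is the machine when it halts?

P | [z]xyzzxy_   read z → write y, move +1, go to Q
Q | y[x]yzzxy_   read x → write y, move -1, go to P
P | [y]yyzzxy_   read y → write _, move +1, go to P
P | _[y]yzzxy_   read y → write _, move +1, go to P
P | __[y]zzxy_   read y → write _, move +1, go to P
P | ___[z]zxy_   read z → write y, move +1, go to Q
Q | ___y[z]xy_   read z → write x, move +1, go to R
R | ___yx[x]y_   read x → write x, move +1, go to P
P | ___yxx[y]_   read y → write _, move +1, go to P
P | ___yxx_[_]   read _ → write _, move 0, go to R
R | ___yxx_[_]   read _ → write x, move 0, go to Q
Q | ___yxx_[x]   read x → write y, move -1, go to P
P | ___yxx[_]y   read _ → write _, move 0, go to R
R | ___yxx[_]y   read _ → write x, move 0, go to Q
Q | ___yxx[x]y   read x → write y, move -1, go to P
P | ___yx[x]yy   read x → write _, move +1, go to S
S | ___yx_[y]y   read y → write x, move -1, go to P
P | ___yx[_]xy   read _ → write _, move 0, go to R
R | ___yx[_]xy   read _ → write x, move 0, go to Q
Q | ___yx[x]xy   read x → write y, move -1, go to P
P | ___y[x]yxy   read x → write _, move +1, go to S
S | ___y_[y]xy   read y → write x, move -1, go to P
P | ___y[_]xxy   read _ → write _, move 0, go to R
R | ___y[_]xxy   read _ → write x, move 0, go to Q
Q | ___y[x]xxy   read x → write y, move -1, go to P
P | ___[y]yxxy   read y → write _, move +1, go to P
P | ____[y]xxy   read y → write _, move +1, go to P
P | _____[x]xy   read x → write _, move +1, go to S
S | ______[x]y
No transition is defined for (S, x); M halts in state S.

S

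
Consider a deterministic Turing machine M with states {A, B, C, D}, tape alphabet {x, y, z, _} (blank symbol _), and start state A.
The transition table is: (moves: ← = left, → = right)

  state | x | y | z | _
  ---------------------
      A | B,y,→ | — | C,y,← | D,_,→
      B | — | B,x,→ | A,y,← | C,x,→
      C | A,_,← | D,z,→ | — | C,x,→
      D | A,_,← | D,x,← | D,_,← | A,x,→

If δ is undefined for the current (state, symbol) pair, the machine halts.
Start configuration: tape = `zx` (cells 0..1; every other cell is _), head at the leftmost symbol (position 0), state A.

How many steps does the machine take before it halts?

8

A | __[z]x   read z → write y, move ←, go to C
C | _[_]yx   read _ → write x, move →, go to C
C | _x[y]x   read y → write z, move →, go to D
D | _xz[x]   read x → write _, move ←, go to A
A | _x[z]_   read z → write y, move ←, go to C
C | _[x]y_   read x → write _, move ←, go to A
A | [_]_y_   read _ → write _, move →, go to D
D | _[_]y_   read _ → write x, move →, go to A
A | _x[y]_
M halts after 8 transitions.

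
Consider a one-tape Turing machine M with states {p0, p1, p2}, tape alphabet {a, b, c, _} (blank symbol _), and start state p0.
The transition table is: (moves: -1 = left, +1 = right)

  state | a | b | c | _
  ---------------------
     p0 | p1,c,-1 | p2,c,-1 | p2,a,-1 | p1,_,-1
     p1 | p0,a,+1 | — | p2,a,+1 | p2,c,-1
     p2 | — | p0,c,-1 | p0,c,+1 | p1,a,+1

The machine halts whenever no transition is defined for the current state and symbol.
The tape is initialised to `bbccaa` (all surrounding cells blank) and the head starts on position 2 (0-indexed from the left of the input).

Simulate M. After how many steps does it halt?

state=p0 head=2 tape=_bb[c]caa__   (p0,c)→(p2,a,-1)
state=p2 head=1 tape=_b[b]acaa__   (p2,b)→(p0,c,-1)
state=p0 head=0 tape=_[b]cacaa__   (p0,b)→(p2,c,-1)
state=p2 head=-1 tape=[_]ccacaa__   (p2,_)→(p1,a,+1)
state=p1 head=0 tape=a[c]cacaa__   (p1,c)→(p2,a,+1)
state=p2 head=1 tape=aa[c]acaa__   (p2,c)→(p0,c,+1)
state=p0 head=2 tape=aac[a]caa__   (p0,a)→(p1,c,-1)
state=p1 head=1 tape=aa[c]ccaa__   (p1,c)→(p2,a,+1)
state=p2 head=2 tape=aaa[c]caa__   (p2,c)→(p0,c,+1)
state=p0 head=3 tape=aaac[c]aa__   (p0,c)→(p2,a,-1)
state=p2 head=2 tape=aaa[c]aaa__   (p2,c)→(p0,c,+1)
state=p0 head=3 tape=aaac[a]aa__   (p0,a)→(p1,c,-1)
state=p1 head=2 tape=aaa[c]caa__   (p1,c)→(p2,a,+1)
state=p2 head=3 tape=aaaa[c]aa__   (p2,c)→(p0,c,+1)
state=p0 head=4 tape=aaaac[a]a__   (p0,a)→(p1,c,-1)
state=p1 head=3 tape=aaaa[c]ca__   (p1,c)→(p2,a,+1)
state=p2 head=4 tape=aaaaa[c]a__   (p2,c)→(p0,c,+1)
state=p0 head=5 tape=aaaaac[a]__   (p0,a)→(p1,c,-1)
state=p1 head=4 tape=aaaaa[c]c__   (p1,c)→(p2,a,+1)
state=p2 head=5 tape=aaaaaa[c]__   (p2,c)→(p0,c,+1)
state=p0 head=6 tape=aaaaaac[_]_   (p0,_)→(p1,_,-1)
state=p1 head=5 tape=aaaaaa[c]__   (p1,c)→(p2,a,+1)
state=p2 head=6 tape=aaaaaaa[_]_   (p2,_)→(p1,a,+1)
state=p1 head=7 tape=aaaaaaaa[_]   (p1,_)→(p2,c,-1)
state=p2 head=6 tape=aaaaaaa[a]c
M halts after 24 transitions.

24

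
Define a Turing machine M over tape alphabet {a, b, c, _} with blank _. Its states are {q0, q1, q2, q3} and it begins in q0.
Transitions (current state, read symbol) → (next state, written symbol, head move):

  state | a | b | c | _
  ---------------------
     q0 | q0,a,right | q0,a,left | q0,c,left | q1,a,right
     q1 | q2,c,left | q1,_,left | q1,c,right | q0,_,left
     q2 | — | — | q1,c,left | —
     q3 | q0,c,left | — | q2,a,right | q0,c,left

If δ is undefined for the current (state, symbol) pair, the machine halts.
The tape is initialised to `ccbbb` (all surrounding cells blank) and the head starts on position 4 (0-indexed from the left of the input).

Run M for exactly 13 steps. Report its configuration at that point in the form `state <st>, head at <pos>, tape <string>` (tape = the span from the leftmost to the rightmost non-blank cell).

state q1, head at 3, tape acccaa

q0 | _ccbb[b]   read b → write a, move left, go to q0
q0 | _ccb[b]a   read b → write a, move left, go to q0
q0 | _cc[b]aa   read b → write a, move left, go to q0
q0 | _c[c]aaa   read c → write c, move left, go to q0
q0 | _[c]caaa   read c → write c, move left, go to q0
q0 | [_]ccaaa   read _ → write a, move right, go to q1
q1 | a[c]caaa   read c → write c, move right, go to q1
q1 | ac[c]aaa   read c → write c, move right, go to q1
q1 | acc[a]aa   read a → write c, move left, go to q2
q2 | ac[c]caa   read c → write c, move left, go to q1
q1 | a[c]ccaa   read c → write c, move right, go to q1
q1 | ac[c]caa   read c → write c, move right, go to q1
q1 | acc[c]aa   read c → write c, move right, go to q1
q1 | accc[a]a
After 13 steps: state q1, head at 3, tape acccaa.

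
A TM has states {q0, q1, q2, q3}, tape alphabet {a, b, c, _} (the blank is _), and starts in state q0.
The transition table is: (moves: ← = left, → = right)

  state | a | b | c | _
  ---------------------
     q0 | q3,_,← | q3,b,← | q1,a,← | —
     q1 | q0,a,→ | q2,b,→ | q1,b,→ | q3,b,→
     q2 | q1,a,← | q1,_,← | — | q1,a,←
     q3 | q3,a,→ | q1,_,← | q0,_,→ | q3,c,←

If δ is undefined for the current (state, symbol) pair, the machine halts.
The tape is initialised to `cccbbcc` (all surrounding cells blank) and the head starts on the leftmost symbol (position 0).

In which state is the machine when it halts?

q0

state=q0 head=0 tape=_[c]ccbbcc   (q0,c)→(q1,a,←)
state=q1 head=-1 tape=[_]accbbcc   (q1,_)→(q3,b,→)
state=q3 head=0 tape=b[a]ccbbcc   (q3,a)→(q3,a,→)
state=q3 head=1 tape=ba[c]cbbcc   (q3,c)→(q0,_,→)
state=q0 head=2 tape=ba_[c]bbcc   (q0,c)→(q1,a,←)
state=q1 head=1 tape=ba[_]abbcc   (q1,_)→(q3,b,→)
state=q3 head=2 tape=bab[a]bbcc   (q3,a)→(q3,a,→)
state=q3 head=3 tape=baba[b]bcc   (q3,b)→(q1,_,←)
state=q1 head=2 tape=bab[a]_bcc   (q1,a)→(q0,a,→)
state=q0 head=3 tape=baba[_]bcc
No transition is defined for (q0, _); M halts in state q0.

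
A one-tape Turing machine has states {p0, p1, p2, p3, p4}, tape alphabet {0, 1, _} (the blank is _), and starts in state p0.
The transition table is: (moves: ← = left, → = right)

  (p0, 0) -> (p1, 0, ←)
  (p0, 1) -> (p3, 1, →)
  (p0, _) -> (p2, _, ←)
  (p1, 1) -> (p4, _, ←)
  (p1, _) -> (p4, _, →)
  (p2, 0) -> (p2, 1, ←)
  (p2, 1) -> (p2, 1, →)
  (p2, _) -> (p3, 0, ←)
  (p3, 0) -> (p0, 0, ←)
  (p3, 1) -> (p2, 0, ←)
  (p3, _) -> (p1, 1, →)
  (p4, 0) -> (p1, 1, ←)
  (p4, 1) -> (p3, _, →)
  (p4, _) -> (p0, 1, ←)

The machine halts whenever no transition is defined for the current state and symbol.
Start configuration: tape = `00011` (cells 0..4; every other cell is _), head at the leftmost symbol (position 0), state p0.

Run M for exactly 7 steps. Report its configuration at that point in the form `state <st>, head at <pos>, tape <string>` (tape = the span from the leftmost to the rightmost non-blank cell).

state p2, head at -1, tape 0011

state=p0 head=0 tape=_[0]0011   (p0,0)→(p1,0,←)
state=p1 head=-1 tape=[_]00011   (p1,_)→(p4,_,→)
state=p4 head=0 tape=_[0]0011   (p4,0)→(p1,1,←)
state=p1 head=-1 tape=[_]10011   (p1,_)→(p4,_,→)
state=p4 head=0 tape=_[1]0011   (p4,1)→(p3,_,→)
state=p3 head=1 tape=__[0]011   (p3,0)→(p0,0,←)
state=p0 head=0 tape=_[_]0011   (p0,_)→(p2,_,←)
state=p2 head=-1 tape=[_]_0011
After 7 steps: state p2, head at -1, tape 0011.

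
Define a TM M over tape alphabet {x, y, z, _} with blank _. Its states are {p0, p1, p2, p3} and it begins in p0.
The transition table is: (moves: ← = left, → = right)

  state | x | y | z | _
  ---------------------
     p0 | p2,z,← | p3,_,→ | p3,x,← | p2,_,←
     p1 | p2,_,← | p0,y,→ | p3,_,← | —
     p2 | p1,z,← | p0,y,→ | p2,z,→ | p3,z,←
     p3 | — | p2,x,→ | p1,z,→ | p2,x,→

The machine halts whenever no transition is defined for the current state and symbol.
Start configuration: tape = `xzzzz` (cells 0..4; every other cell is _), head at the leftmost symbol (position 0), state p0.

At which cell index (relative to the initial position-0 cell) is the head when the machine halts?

p0 | __[x]zzzz_   read x → write z, move ←, go to p2
p2 | _[_]zzzzz_   read _ → write z, move ←, go to p3
p3 | [_]zzzzzz_   read _ → write x, move →, go to p2
p2 | x[z]zzzzz_   read z → write z, move →, go to p2
p2 | xz[z]zzzz_   read z → write z, move →, go to p2
p2 | xzz[z]zzz_   read z → write z, move →, go to p2
p2 | xzzz[z]zz_   read z → write z, move →, go to p2
p2 | xzzzz[z]z_   read z → write z, move →, go to p2
p2 | xzzzzz[z]_   read z → write z, move →, go to p2
p2 | xzzzzzz[_]   read _ → write z, move ←, go to p3
p3 | xzzzzz[z]z   read z → write z, move →, go to p1
p1 | xzzzzzz[z]   read z → write _, move ←, go to p3
p3 | xzzzzz[z]_   read z → write z, move →, go to p1
p1 | xzzzzzz[_]
At halt the head is at cell 5.

5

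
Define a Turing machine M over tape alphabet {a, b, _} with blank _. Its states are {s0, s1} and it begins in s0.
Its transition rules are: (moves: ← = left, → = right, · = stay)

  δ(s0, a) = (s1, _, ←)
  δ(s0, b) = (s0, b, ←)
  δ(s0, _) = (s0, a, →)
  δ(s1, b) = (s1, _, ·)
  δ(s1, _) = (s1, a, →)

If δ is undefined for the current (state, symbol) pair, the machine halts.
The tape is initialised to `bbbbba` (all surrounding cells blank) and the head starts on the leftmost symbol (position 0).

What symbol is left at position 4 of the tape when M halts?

a

state=s0 head=0 tape=__[b]bbbba   (s0,b)→(s0,b,←)
state=s0 head=-1 tape=_[_]bbbbba   (s0,_)→(s0,a,→)
state=s0 head=0 tape=_a[b]bbbba   (s0,b)→(s0,b,←)
state=s0 head=-1 tape=_[a]bbbbba   (s0,a)→(s1,_,←)
state=s1 head=-2 tape=[_]_bbbbba   (s1,_)→(s1,a,→)
state=s1 head=-1 tape=a[_]bbbbba   (s1,_)→(s1,a,→)
state=s1 head=0 tape=aa[b]bbbba   (s1,b)→(s1,_,·)
state=s1 head=0 tape=aa[_]bbbba   (s1,_)→(s1,a,→)
state=s1 head=1 tape=aaa[b]bbba   (s1,b)→(s1,_,·)
state=s1 head=1 tape=aaa[_]bbba   (s1,_)→(s1,a,→)
state=s1 head=2 tape=aaaa[b]bba   (s1,b)→(s1,_,·)
state=s1 head=2 tape=aaaa[_]bba   (s1,_)→(s1,a,→)
state=s1 head=3 tape=aaaaa[b]ba   (s1,b)→(s1,_,·)
state=s1 head=3 tape=aaaaa[_]ba   (s1,_)→(s1,a,→)
state=s1 head=4 tape=aaaaaa[b]a   (s1,b)→(s1,_,·)
state=s1 head=4 tape=aaaaaa[_]a   (s1,_)→(s1,a,→)
state=s1 head=5 tape=aaaaaaa[a]
Cell 4 holds a when M halts.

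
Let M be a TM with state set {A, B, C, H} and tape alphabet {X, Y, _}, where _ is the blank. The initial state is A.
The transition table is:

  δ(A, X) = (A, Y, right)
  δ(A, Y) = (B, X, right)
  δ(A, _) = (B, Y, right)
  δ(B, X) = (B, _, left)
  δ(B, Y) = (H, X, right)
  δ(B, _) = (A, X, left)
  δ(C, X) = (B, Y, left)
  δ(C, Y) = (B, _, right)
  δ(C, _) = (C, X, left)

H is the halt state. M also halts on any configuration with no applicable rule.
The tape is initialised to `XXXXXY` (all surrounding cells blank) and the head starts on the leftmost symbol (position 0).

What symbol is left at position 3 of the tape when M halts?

Y

state=A head=0 tape=[X]XXXXY___   (A,X)→(A,Y,right)
state=A head=1 tape=Y[X]XXXY___   (A,X)→(A,Y,right)
state=A head=2 tape=YY[X]XXY___   (A,X)→(A,Y,right)
state=A head=3 tape=YYY[X]XY___   (A,X)→(A,Y,right)
state=A head=4 tape=YYYY[X]Y___   (A,X)→(A,Y,right)
state=A head=5 tape=YYYYY[Y]___   (A,Y)→(B,X,right)
state=B head=6 tape=YYYYYX[_]__   (B,_)→(A,X,left)
state=A head=5 tape=YYYYY[X]X__   (A,X)→(A,Y,right)
state=A head=6 tape=YYYYYY[X]__   (A,X)→(A,Y,right)
state=A head=7 tape=YYYYYYY[_]_   (A,_)→(B,Y,right)
state=B head=8 tape=YYYYYYYY[_]   (B,_)→(A,X,left)
state=A head=7 tape=YYYYYYY[Y]X   (A,Y)→(B,X,right)
state=B head=8 tape=YYYYYYYX[X]   (B,X)→(B,_,left)
state=B head=7 tape=YYYYYYY[X]_   (B,X)→(B,_,left)
state=B head=6 tape=YYYYYY[Y]__   (B,Y)→(H,X,right)
state=H head=7 tape=YYYYYYX[_]_
Cell 3 holds Y when M halts.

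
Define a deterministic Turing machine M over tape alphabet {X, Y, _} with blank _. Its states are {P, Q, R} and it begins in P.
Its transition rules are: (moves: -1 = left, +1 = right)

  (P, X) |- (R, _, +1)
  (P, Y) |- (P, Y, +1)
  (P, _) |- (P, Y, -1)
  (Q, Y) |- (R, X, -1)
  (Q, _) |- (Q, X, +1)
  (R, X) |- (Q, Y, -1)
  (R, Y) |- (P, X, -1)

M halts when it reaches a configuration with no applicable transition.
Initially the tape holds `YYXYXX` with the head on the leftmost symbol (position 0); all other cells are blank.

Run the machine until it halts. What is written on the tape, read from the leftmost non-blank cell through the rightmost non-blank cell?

state=P head=0 tape=_[Y]YXYXX   (P,Y)→(P,Y,+1)
state=P head=1 tape=_Y[Y]XYXX   (P,Y)→(P,Y,+1)
state=P head=2 tape=_YY[X]YXX   (P,X)→(R,_,+1)
state=R head=3 tape=_YY_[Y]XX   (R,Y)→(P,X,-1)
state=P head=2 tape=_YY[_]XXX   (P,_)→(P,Y,-1)
state=P head=1 tape=_Y[Y]YXXX   (P,Y)→(P,Y,+1)
state=P head=2 tape=_YY[Y]XXX   (P,Y)→(P,Y,+1)
state=P head=3 tape=_YYY[X]XX   (P,X)→(R,_,+1)
state=R head=4 tape=_YYY_[X]X   (R,X)→(Q,Y,-1)
state=Q head=3 tape=_YYY[_]YX   (Q,_)→(Q,X,+1)
state=Q head=4 tape=_YYYX[Y]X   (Q,Y)→(R,X,-1)
state=R head=3 tape=_YYY[X]XX   (R,X)→(Q,Y,-1)
state=Q head=2 tape=_YY[Y]YXX   (Q,Y)→(R,X,-1)
state=R head=1 tape=_Y[Y]XYXX   (R,Y)→(P,X,-1)
state=P head=0 tape=_[Y]XXYXX   (P,Y)→(P,Y,+1)
state=P head=1 tape=_Y[X]XYXX   (P,X)→(R,_,+1)
state=R head=2 tape=_Y_[X]YXX   (R,X)→(Q,Y,-1)
state=Q head=1 tape=_Y[_]YYXX   (Q,_)→(Q,X,+1)
state=Q head=2 tape=_YX[Y]YXX   (Q,Y)→(R,X,-1)
state=R head=1 tape=_Y[X]XYXX   (R,X)→(Q,Y,-1)
state=Q head=0 tape=_[Y]YXYXX   (Q,Y)→(R,X,-1)
state=R head=-1 tape=[_]XYXYXX
The non-blank tape span at halt is XYXYXX.

XYXYXX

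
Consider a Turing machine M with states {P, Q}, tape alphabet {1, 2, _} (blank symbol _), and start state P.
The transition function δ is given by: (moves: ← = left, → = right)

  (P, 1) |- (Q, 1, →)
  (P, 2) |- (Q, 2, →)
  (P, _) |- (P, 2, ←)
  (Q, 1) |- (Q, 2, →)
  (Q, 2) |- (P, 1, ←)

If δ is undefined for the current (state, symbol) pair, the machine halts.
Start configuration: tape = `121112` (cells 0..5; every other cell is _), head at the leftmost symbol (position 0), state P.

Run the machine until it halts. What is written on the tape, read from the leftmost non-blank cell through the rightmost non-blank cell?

P | [1]21112_   read 1 → write 1, move →, go to Q
Q | 1[2]1112_   read 2 → write 1, move ←, go to P
P | [1]11112_   read 1 → write 1, move →, go to Q
Q | 1[1]1112_   read 1 → write 2, move →, go to Q
Q | 12[1]112_   read 1 → write 2, move →, go to Q
Q | 122[1]12_   read 1 → write 2, move →, go to Q
Q | 1222[1]2_   read 1 → write 2, move →, go to Q
Q | 12222[2]_   read 2 → write 1, move ←, go to P
P | 1222[2]1_   read 2 → write 2, move →, go to Q
Q | 12222[1]_   read 1 → write 2, move →, go to Q
Q | 122222[_]
The non-blank tape span at halt is 122222.

122222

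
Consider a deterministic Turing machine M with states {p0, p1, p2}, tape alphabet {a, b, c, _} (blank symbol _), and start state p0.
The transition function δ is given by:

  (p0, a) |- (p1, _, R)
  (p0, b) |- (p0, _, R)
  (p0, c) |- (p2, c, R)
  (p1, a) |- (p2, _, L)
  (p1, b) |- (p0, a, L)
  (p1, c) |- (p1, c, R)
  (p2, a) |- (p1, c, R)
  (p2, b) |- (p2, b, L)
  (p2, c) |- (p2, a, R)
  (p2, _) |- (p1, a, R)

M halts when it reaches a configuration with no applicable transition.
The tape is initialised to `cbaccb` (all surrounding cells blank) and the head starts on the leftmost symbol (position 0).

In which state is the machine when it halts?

state=p0 head=0 tape=[c]baccb_   (p0,c)→(p2,c,R)
state=p2 head=1 tape=c[b]accb_   (p2,b)→(p2,b,L)
state=p2 head=0 tape=[c]baccb_   (p2,c)→(p2,a,R)
state=p2 head=1 tape=a[b]accb_   (p2,b)→(p2,b,L)
state=p2 head=0 tape=[a]baccb_   (p2,a)→(p1,c,R)
state=p1 head=1 tape=c[b]accb_   (p1,b)→(p0,a,L)
state=p0 head=0 tape=[c]aaccb_   (p0,c)→(p2,c,R)
state=p2 head=1 tape=c[a]accb_   (p2,a)→(p1,c,R)
state=p1 head=2 tape=cc[a]ccb_   (p1,a)→(p2,_,L)
state=p2 head=1 tape=c[c]_ccb_   (p2,c)→(p2,a,R)
state=p2 head=2 tape=ca[_]ccb_   (p2,_)→(p1,a,R)
state=p1 head=3 tape=caa[c]cb_   (p1,c)→(p1,c,R)
state=p1 head=4 tape=caac[c]b_   (p1,c)→(p1,c,R)
state=p1 head=5 tape=caacc[b]_   (p1,b)→(p0,a,L)
state=p0 head=4 tape=caac[c]a_   (p0,c)→(p2,c,R)
state=p2 head=5 tape=caacc[a]_   (p2,a)→(p1,c,R)
state=p1 head=6 tape=caaccc[_]
No transition is defined for (p1, _); M halts in state p1.

p1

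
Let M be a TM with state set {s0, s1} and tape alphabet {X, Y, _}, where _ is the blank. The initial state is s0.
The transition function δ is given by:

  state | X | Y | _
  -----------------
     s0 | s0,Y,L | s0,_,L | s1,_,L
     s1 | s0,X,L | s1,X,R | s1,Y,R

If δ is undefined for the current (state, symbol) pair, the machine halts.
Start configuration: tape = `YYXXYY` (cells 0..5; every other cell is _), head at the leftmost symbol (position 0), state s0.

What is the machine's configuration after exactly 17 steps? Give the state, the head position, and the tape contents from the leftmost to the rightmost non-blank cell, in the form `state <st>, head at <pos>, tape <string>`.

state s1, head at 1, tape YYYYYYXXYY

state=s0 head=0 tape=____[Y]YXXYY   (s0,Y)→(s0,_,L)
state=s0 head=-1 tape=___[_]_YXXYY   (s0,_)→(s1,_,L)
state=s1 head=-2 tape=__[_]__YXXYY   (s1,_)→(s1,Y,R)
state=s1 head=-1 tape=__Y[_]_YXXYY   (s1,_)→(s1,Y,R)
state=s1 head=0 tape=__YY[_]YXXYY   (s1,_)→(s1,Y,R)
state=s1 head=1 tape=__YYY[Y]XXYY   (s1,Y)→(s1,X,R)
state=s1 head=2 tape=__YYYX[X]XYY   (s1,X)→(s0,X,L)
state=s0 head=1 tape=__YYY[X]XXYY   (s0,X)→(s0,Y,L)
state=s0 head=0 tape=__YY[Y]YXXYY   (s0,Y)→(s0,_,L)
state=s0 head=-1 tape=__Y[Y]_YXXYY   (s0,Y)→(s0,_,L)
state=s0 head=-2 tape=__[Y]__YXXYY   (s0,Y)→(s0,_,L)
state=s0 head=-3 tape=_[_]___YXXYY   (s0,_)→(s1,_,L)
state=s1 head=-4 tape=[_]____YXXYY   (s1,_)→(s1,Y,R)
state=s1 head=-3 tape=Y[_]___YXXYY   (s1,_)→(s1,Y,R)
state=s1 head=-2 tape=YY[_]__YXXYY   (s1,_)→(s1,Y,R)
state=s1 head=-1 tape=YYY[_]_YXXYY   (s1,_)→(s1,Y,R)
state=s1 head=0 tape=YYYY[_]YXXYY   (s1,_)→(s1,Y,R)
state=s1 head=1 tape=YYYYY[Y]XXYY
After 17 steps: state s1, head at 1, tape YYYYYYXXYY.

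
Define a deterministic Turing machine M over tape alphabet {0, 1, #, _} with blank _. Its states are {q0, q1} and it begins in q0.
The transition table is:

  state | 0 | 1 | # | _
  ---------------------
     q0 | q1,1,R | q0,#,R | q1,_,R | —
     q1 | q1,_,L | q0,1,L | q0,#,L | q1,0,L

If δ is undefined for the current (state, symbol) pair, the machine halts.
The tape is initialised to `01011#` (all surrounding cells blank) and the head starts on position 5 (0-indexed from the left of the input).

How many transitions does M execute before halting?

state=q0 head=5 tape=01011[#]_   (q0,#)→(q1,_,R)
state=q1 head=6 tape=01011_[_]   (q1,_)→(q1,0,L)
state=q1 head=5 tape=01011[_]0   (q1,_)→(q1,0,L)
state=q1 head=4 tape=0101[1]00   (q1,1)→(q0,1,L)
state=q0 head=3 tape=010[1]100   (q0,1)→(q0,#,R)
state=q0 head=4 tape=010#[1]00   (q0,1)→(q0,#,R)
state=q0 head=5 tape=010##[0]0   (q0,0)→(q1,1,R)
state=q1 head=6 tape=010##1[0]   (q1,0)→(q1,_,L)
state=q1 head=5 tape=010##[1]_   (q1,1)→(q0,1,L)
state=q0 head=4 tape=010#[#]1_   (q0,#)→(q1,_,R)
state=q1 head=5 tape=010#_[1]_   (q1,1)→(q0,1,L)
state=q0 head=4 tape=010#[_]1_
M halts after 11 transitions.

11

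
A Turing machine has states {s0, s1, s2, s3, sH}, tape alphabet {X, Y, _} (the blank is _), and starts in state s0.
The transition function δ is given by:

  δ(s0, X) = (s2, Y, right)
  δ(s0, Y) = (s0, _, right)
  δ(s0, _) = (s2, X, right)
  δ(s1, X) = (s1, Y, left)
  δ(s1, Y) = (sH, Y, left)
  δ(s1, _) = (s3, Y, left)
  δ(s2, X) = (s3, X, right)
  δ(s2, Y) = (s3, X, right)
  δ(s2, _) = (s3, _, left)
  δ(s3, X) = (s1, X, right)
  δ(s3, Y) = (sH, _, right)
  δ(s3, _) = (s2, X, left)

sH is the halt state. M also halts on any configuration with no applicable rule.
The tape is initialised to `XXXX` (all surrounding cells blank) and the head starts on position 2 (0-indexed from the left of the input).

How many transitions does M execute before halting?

8

s0 | XX[X]X__   read X → write Y, move right, go to s2
s2 | XXY[X]__   read X → write X, move right, go to s3
s3 | XXYX[_]_   read _ → write X, move left, go to s2
s2 | XXY[X]X_   read X → write X, move right, go to s3
s3 | XXYX[X]_   read X → write X, move right, go to s1
s1 | XXYXX[_]   read _ → write Y, move left, go to s3
s3 | XXYX[X]Y   read X → write X, move right, go to s1
s1 | XXYXX[Y]   read Y → write Y, move left, go to sH
sH | XXYX[X]Y
M halts after 8 transitions.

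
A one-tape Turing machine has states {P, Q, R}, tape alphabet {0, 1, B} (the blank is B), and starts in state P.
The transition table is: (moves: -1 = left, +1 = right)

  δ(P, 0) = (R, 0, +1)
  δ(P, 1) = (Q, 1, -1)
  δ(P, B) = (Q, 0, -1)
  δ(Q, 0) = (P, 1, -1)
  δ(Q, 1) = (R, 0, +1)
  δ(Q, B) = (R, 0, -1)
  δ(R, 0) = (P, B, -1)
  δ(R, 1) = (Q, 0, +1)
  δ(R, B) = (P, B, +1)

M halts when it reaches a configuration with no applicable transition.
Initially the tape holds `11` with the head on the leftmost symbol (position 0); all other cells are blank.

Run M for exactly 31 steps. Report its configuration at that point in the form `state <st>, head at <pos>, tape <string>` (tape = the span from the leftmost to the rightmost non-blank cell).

state R, head at 3, tape 00B000

P | BB[1]1BBB   read 1 → write 1, move -1, go to Q
Q | B[B]11BBB   read B → write 0, move -1, go to R
R | [B]011BBB   read B → write B, move +1, go to P
P | B[0]11BBB   read 0 → write 0, move +1, go to R
R | B0[1]1BBB   read 1 → write 0, move +1, go to Q
Q | B00[1]BBB   read 1 → write 0, move +1, go to R
R | B000[B]BB   read B → write B, move +1, go to P
P | B000B[B]B   read B → write 0, move -1, go to Q
Q | B000[B]0B   read B → write 0, move -1, go to R
R | B00[0]00B   read 0 → write B, move -1, go to P
P | B0[0]B00B   read 0 → write 0, move +1, go to R
R | B00[B]00B   read B → write B, move +1, go to P
P | B00B[0]0B   read 0 → write 0, move +1, go to R
R | B00B0[0]B   read 0 → write B, move -1, go to P
P | B00B[0]BB   read 0 → write 0, move +1, go to R
R | B00B0[B]B   read B → write B, move +1, go to P
P | B00B0B[B]   read B → write 0, move -1, go to Q
Q | B00B0[B]0   read B → write 0, move -1, go to R
R | B00B[0]00   read 0 → write B, move -1, go to P
P | B00[B]B00   read B → write 0, move -1, go to Q
Q | B0[0]0B00   read 0 → write 1, move -1, go to P
P | B[0]10B00   read 0 → write 0, move +1, go to R
R | B0[1]0B00   read 1 → write 0, move +1, go to Q
Q | B00[0]B00   read 0 → write 1, move -1, go to P
P | B0[0]1B00   read 0 → write 0, move +1, go to R
R | B00[1]B00   read 1 → write 0, move +1, go to Q
Q | B000[B]00   read B → write 0, move -1, go to R
R | B00[0]000   read 0 → write B, move -1, go to P
P | B0[0]B000   read 0 → write 0, move +1, go to R
R | B00[B]000   read B → write B, move +1, go to P
P | B00B[0]00   read 0 → write 0, move +1, go to R
R | B00B0[0]0
After 31 steps: state R, head at 3, tape 00B000.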